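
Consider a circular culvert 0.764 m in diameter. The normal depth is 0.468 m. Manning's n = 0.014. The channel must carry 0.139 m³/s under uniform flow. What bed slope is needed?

S = 0.000341

For a circular section of diameter D = 0.764 m at depth y = 0.468 m, the central angle is θ = 2 arccos(1 − 2y/D) = 3.596 rad. Then A = (D²/8)(θ − sin θ) = 0.2944 m² and P = Dθ/2 = 1.374 m.
Hydraulic radius R = A/P = 0.2944/1.374 = 0.2143 m.
From Manning's equation, S = [nQ / (1 A R^(2/3))]² = [0.014 × 0.139 / (1 × 0.2944 × 0.2143^(2/3))]² = 0.000341.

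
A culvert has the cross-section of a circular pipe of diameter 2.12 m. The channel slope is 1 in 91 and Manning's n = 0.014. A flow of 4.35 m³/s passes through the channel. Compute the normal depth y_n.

Manning's equation rearranged: A R^(2/3) = nQ / (1·√S) = 0.014 × 4.35 / (√0.01099) = 0.5809.
Trying y = 0.872 m: A R^(2/3) = 0.8197 — high.
Trying y = 0.636 m: A R^(2/3) = 0.4527 — low.
Trying y = 0.724 m: A R^(2/3) = 0.5803 — ≈ 0.5809.

y_n = 0.724 m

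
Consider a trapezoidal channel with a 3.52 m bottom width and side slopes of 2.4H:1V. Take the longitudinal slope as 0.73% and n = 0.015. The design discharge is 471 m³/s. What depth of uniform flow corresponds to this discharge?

Manning's equation rearranged: A R^(2/3) = nQ / (1·√S) = 0.015 × 471 / (√0.0073) = 82.69.
Try y = 2.81 m: A R^(2/3) = 39.3 — low.
Try y = 4.93 m: A R^(2/3) = 143 — high.
Try y = 3.9 m: A R^(2/3) = 82.65 — close enough.

y_n = 3.9 m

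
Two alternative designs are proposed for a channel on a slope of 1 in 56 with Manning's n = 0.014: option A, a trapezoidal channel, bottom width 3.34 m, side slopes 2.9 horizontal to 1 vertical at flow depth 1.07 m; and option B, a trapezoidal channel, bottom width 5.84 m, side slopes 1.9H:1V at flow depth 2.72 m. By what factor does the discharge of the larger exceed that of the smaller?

Channel A: With bottom width b = 3.34 m and side slope z = 2.9: A = (b + zy)y = (3.34 + 2.9×1.07)×1.07 = 6.894 m²; P = b + 2y√(1+z²) = 3.34 + 2×1.07×3.068 = 9.905 m. Hydraulic radius R = A/P = 6.894/9.905 = 0.696 m. Q_A = (1/0.014)·6.894·0.696^(2/3)·√0.01786 = 51.68 m³/s.
Channel B: With bottom width b = 5.84 m and side slope z = 1.9: A = (b + zy)y = (5.84 + 1.9×2.72)×2.72 = 29.94 m²; P = b + 2y√(1+z²) = 5.84 + 2×2.72×2.147 = 17.52 m. Hydraulic radius R = A/P = 29.94/17.52 = 1.709 m. Q_B = (1/0.014)·29.94·1.709^(2/3)·√0.01786 = 408.5 m³/s.
The larger discharge is 408.5 m³/s and the smaller is 51.68 m³/s; the ratio is 7.9.

7.9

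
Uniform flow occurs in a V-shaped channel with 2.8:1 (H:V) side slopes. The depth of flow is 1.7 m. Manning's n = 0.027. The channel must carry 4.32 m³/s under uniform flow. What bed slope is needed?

For a triangular section with side slope z = 2.8: A = zy² = 2.8×1.7² = 8.092 m²; P = 2y√(1+z²) = 2×1.7×2.973 = 10.11 m.
Hydraulic radius R = A/P = 8.092/10.11 = 0.8005 m.
From Manning's equation, S = [nQ / (1 A R^(2/3))]² = [0.027 × 4.32 / (1 × 8.092 × 0.8005^(2/3))]² = 0.00028.

S = 0.00028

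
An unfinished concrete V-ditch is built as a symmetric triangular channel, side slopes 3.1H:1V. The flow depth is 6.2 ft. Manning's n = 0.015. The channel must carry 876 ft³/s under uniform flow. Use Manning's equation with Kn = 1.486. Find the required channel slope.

S = 0.0013

For a triangular section with side slope z = 3.1: A = zy² = 3.1×6.2² = 119.2 ft²; P = 2y√(1+z²) = 2×6.2×3.257 = 40.39 ft.
Hydraulic radius R = A/P = 119.2/40.39 = 2.95 ft.
From Manning's equation, S = [nQ / (1.486 A R^(2/3))]² = [0.015 × 876 / (1.486 × 119.2 × 2.95^(2/3))]² = 0.0013.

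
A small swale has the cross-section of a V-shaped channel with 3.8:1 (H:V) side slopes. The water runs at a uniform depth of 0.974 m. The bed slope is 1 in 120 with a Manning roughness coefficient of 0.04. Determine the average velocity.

For a triangular section with side slope z = 3.8: A = zy² = 3.8×0.974² = 3.605 m²; P = 2y√(1+z²) = 2×0.974×3.929 = 7.654 m.
Hydraulic radius R = A/P = 3.605/7.654 = 0.471 m.
From Manning's equation, V = (1/n) R^(2/3) S^(1/2) = (1/0.04) × 0.471^(2/3) × 0.008333^(1/2) = 1.38 m/s.

V = 1.38 m/s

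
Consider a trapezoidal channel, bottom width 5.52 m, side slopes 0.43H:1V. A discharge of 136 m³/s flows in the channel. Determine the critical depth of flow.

At critical depth, Q² T / (g A³) = 1, i.e. A³/T = Q²/g = 136²/9.81 = 1885.
Trying y = 3.15 m: A³/T = 1234 — low.
Trying y = 3.58 m: A³/T = 1877 — close enough.

y_c = 3.58 m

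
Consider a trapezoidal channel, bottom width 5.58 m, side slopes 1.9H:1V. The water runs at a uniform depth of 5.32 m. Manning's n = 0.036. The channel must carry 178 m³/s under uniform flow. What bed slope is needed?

S = 0.0014

With bottom width b = 5.58 m and side slope z = 1.9: A = (b + zy)y = (5.58 + 1.9×5.32)×5.32 = 83.46 m²; P = b + 2y√(1+z²) = 5.58 + 2×5.32×2.147 = 28.43 m.
Hydraulic radius R = A/P = 83.46/28.43 = 2.936 m.
From Manning's equation, S = [nQ / (1 A R^(2/3))]² = [0.036 × 178 / (1 × 83.46 × 2.936^(2/3))]² = 0.0014.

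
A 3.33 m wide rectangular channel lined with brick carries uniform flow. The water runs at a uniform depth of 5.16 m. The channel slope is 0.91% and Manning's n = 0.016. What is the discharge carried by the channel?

Q = 119 m³/s

Flow area A = b·y = 3.33 × 5.16 = 17.18 m². Wetted perimeter P = b + 2y = 3.33 + 2×5.16 = 13.65 m.
Hydraulic radius R = A/P = 17.18/13.65 = 1.259 m.
Manning's equation: Q = (1/n) A R^(2/3) S^(1/2) = (1/0.016) × 17.18 × 1.259^(2/3) × 0.0091^(1/2) = 119 m³/s.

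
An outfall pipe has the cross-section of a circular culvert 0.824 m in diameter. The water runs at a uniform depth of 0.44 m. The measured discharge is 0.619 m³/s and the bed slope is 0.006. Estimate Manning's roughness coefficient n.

n = 0.013

For a circular section of diameter D = 0.824 m at depth y = 0.44 m, the central angle is θ = 2 arccos(1 − 2y/D) = 3.278 rad. Then A = (D²/8)(θ − sin θ) = 0.2897 m² and P = Dθ/2 = 1.35 m.
Hydraulic radius R = A/P = 0.2897/1.35 = 0.2145 m.
Rearranging Manning's equation: n = (1/Q) A R^(2/3) S^(1/2) = (1/0.619) × 0.2897 × 0.2145^(2/3) × √0.006 = 0.013.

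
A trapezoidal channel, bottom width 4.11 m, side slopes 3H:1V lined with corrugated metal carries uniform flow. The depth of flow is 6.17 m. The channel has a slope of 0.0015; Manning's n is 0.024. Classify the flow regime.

With bottom width b = 4.11 m and side slope z = 3: A = (b + zy)y = (4.11 + 3×6.17)×6.17 = 139.6 m²; P = b + 2y√(1+z²) = 4.11 + 2×6.17×3.162 = 43.13 m.
Hydraulic radius R = A/P = 139.6/43.13 = 3.236 m.
V = (1/n) R^(2/3) √S = (1/0.024) × 3.236^(2/3) × √0.0015 = 3.53 m/s. Hydraulic depth D_h = A/T = 139.6/41.13 = 3.393 m.
Froude number Fr = V/√(g·D_h) = 3.53/√(9.81×3.393) = 0.612, which is less than 1, so the flow is subcritical.

subcritical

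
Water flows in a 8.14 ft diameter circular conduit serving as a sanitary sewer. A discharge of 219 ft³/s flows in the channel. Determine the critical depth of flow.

At critical depth, Q² T / (g A³) = 1, i.e. A³/T = Q²/g = 219²/32.2 = 1489.
Trying y = 3.02 ft: A³/T = 689.5 — low.
Trying y = 4.49 ft: A³/T = 3149 — high.
Trying y = 3.69 ft: A³/T = 1488 — matches.

y_c = 3.69 ft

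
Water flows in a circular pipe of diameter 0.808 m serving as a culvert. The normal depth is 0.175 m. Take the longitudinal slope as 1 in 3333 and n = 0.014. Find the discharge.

Q = 0.0225 m³/s

For a circular section of diameter D = 0.808 m at depth y = 0.175 m, the central angle is θ = 2 arccos(1 − 2y/D) = 1.936 rad. Then A = (D²/8)(θ − sin θ) = 0.0818 m² and P = Dθ/2 = 0.7823 m.
Hydraulic radius R = A/P = 0.0818/0.7823 = 0.1046 m.
Manning's equation: Q = (1/n) A R^(2/3) S^(1/2) = (1/0.014) × 0.0818 × 0.1046^(2/3) × 0.0003^(1/2) = 0.0225 m³/s.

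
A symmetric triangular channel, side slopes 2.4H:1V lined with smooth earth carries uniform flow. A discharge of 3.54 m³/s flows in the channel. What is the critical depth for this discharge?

y_c = 0.85 m

At critical depth, Q² T / (g A³) = 1, i.e. A³/T = Q²/g = 3.54²/9.81 = 1.277.
Try y = 0.764 m: A³/T = 0.7497 — too small.
Try y = 0.962 m: A³/T = 2.373 — too large.
Try y = 0.85 m: A³/T = 1.278 — close enough.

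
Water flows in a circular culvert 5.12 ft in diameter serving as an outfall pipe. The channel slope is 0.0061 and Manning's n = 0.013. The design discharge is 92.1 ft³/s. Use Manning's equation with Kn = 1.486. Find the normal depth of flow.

y_n = 2.33 ft

Manning's equation rearranged: A R^(2/3) = nQ / (1.486·√S) = 0.013 × 92.1 / (1.486 × √0.0061) = 10.32.
Trying y = 2.71 ft: A R^(2/3) = 13.35 — over.
Trying y = 2.33 ft: A R^(2/3) = 10.31 — matches.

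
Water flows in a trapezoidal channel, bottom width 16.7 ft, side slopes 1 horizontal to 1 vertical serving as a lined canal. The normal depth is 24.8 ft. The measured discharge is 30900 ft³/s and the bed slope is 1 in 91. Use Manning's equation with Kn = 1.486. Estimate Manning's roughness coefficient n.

n = 0.027

With bottom width b = 16.7 ft and side slope z = 1: A = (b + zy)y = (16.7 + 1×24.8)×24.8 = 1029 ft²; P = b + 2y√(1+z²) = 16.7 + 2×24.8×1.414 = 86.84 ft.
Hydraulic radius R = A/P = 1029/86.84 = 11.85 ft.
Rearranging Manning's equation: n = (1.486/Q) A R^(2/3) S^(1/2) = (1.486/30900) × 1029 × 11.85^(2/3) × √0.01099 = 0.027.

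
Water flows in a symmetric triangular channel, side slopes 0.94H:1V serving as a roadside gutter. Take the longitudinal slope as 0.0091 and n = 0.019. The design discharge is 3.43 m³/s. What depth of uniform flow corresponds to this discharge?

y_n = 1.16 m

Manning's equation rearranged: A R^(2/3) = nQ / (1·√S) = 0.019 × 3.43 / (√0.0091) = 0.6832.
Try y = 1 m: A R^(2/3) = 0.4601 — short.
Try y = 1.45 m: A R^(2/3) = 1.239 — over.
Try y = 1.16 m: A R^(2/3) = 0.6835 — close enough.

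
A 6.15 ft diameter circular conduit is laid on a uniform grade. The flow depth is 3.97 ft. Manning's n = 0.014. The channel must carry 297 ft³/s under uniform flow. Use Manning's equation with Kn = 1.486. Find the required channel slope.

S = 0.00891

For a circular section of diameter D = 6.15 ft at depth y = 3.97 ft, the central angle is θ = 2 arccos(1 − 2y/D) = 3.732 rad. Then A = (D²/8)(θ − sin θ) = 20.28 ft² and P = Dθ/2 = 11.48 ft.
Hydraulic radius R = A/P = 20.28/11.48 = 1.767 ft.
From Manning's equation, S = [nQ / (1.486 A R^(2/3))]² = [0.014 × 297 / (1.486 × 20.28 × 1.767^(2/3))]² = 0.00891.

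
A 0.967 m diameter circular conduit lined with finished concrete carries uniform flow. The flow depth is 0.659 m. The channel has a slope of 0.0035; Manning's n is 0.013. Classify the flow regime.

For a circular section of diameter D = 0.967 m at depth y = 0.659 m, the central angle is θ = 2 arccos(1 − 2y/D) = 3.885 rad. Then A = (D²/8)(θ − sin θ) = 0.5331 m² and P = Dθ/2 = 1.878 m.
Hydraulic radius R = A/P = 0.5331/1.878 = 0.2838 m.
V = (1/n) R^(2/3) √S = (1/0.013) × 0.2838^(2/3) × √0.0035 = 1.966 m/s. Hydraulic depth D_h = A/T = 0.5331/0.901 = 0.5917 m.
Froude number Fr = V/√(g·D_h) = 1.966/√(9.81×0.5917) = 0.816, which is less than 1, so the flow is subcritical.

subcritical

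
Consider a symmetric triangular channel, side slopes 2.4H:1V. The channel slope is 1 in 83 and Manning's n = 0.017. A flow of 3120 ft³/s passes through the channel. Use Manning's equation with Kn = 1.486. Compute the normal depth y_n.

y_n = 7.65 ft

Manning's equation rearranged: A R^(2/3) = nQ / (1.486·√S) = 0.017 × 3120 / (1.486 × √0.01205) = 325.2.
Trying y = 6.27 ft: A R^(2/3) = 191.6 — low.
Trying y = 8.31 ft: A R^(2/3) = 406.1 — high.
Trying y = 7.65 ft: A R^(2/3) = 325.7 — close enough.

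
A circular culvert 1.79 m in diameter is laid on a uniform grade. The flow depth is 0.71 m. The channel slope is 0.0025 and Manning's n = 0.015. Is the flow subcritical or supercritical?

subcritical

For a circular section of diameter D = 1.79 m at depth y = 0.71 m, the central angle is θ = 2 arccos(1 − 2y/D) = 2.725 rad. Then A = (D²/8)(θ − sin θ) = 0.9295 m² and P = Dθ/2 = 2.439 m.
Hydraulic radius R = A/P = 0.9295/2.439 = 0.3811 m.
V = (1/n) R^(2/3) √S = (1/0.015) × 0.3811^(2/3) × √0.0025 = 1.752 m/s. Hydraulic depth D_h = A/T = 0.9295/1.751 = 0.5307 m.
Froude number Fr = V/√(g·D_h) = 1.752/√(9.81×0.5307) = 0.768, which is less than 1, so the flow is subcritical.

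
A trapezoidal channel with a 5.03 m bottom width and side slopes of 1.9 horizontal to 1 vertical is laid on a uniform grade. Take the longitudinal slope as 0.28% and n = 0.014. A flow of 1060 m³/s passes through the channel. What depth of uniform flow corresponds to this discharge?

Manning's equation rearranged: A R^(2/3) = nQ / (1·√S) = 0.014 × 1060 / (√0.0028) = 280.4.
Trying y = 7.89 m: A R^(2/3) = 402 — too large.
Trying y = 4.64 m: A R^(2/3) = 120.7 — too small.
Trying y = 6.75 m: A R^(2/3) = 280.1 — matches.

y_n = 6.75 m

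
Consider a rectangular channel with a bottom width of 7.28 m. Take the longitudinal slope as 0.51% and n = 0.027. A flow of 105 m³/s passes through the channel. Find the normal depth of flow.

y_n = 3.65 m

Manning's equation rearranged: A R^(2/3) = nQ / (1·√S) = 0.027 × 105 / (√0.0051) = 39.7.
Trying y = 2.72 m: A R^(2/3) = 26.6 — too small.
Trying y = 4.41 m: A R^(2/3) = 50.86 — too large.
Trying y = 3.65 m: A R^(2/3) = 39.65 — close enough.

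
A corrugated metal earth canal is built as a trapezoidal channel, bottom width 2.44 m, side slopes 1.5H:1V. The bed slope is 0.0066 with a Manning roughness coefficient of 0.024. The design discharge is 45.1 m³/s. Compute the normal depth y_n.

Manning's equation rearranged: A R^(2/3) = nQ / (1·√S) = 0.024 × 45.1 / (√0.0066) = 13.32.
Try y = 2.41 m: A R^(2/3) = 17.48 — too large.
Try y = 1.68 m: A R^(2/3) = 8.225 — too small.
Try y = 2.12 m: A R^(2/3) = 13.32 — close enough.

y_n = 2.12 m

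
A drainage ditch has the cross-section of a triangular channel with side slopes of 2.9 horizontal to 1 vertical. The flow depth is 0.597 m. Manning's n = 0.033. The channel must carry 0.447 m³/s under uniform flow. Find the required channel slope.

S = 0.0011

For a triangular section with side slope z = 2.9: A = zy² = 2.9×0.597² = 1.034 m²; P = 2y√(1+z²) = 2×0.597×3.068 = 3.663 m.
Hydraulic radius R = A/P = 1.034/3.663 = 0.2822 m.
From Manning's equation, S = [nQ / (1 A R^(2/3))]² = [0.033 × 0.447 / (1 × 1.034 × 0.2822^(2/3))]² = 0.0011.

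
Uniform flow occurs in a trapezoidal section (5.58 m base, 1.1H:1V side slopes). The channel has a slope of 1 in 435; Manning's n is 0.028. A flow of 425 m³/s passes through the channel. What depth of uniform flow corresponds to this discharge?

y_n = 7.49 m

Manning's equation rearranged: A R^(2/3) = nQ / (1·√S) = 0.028 × 425 / (√0.002299) = 248.2.
Trying y = 8.62 m: A R^(2/3) = 335.8 — high.
Trying y = 6.25 m: A R^(2/3) = 169.8 — low.
Trying y = 7.49 m: A R^(2/3) = 248.3 — close enough.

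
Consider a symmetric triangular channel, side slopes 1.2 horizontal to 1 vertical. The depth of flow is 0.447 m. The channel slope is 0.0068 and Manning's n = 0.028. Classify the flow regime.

For a triangular section with side slope z = 1.2: A = zy² = 1.2×0.447² = 0.2398 m²; P = 2y√(1+z²) = 2×0.447×1.562 = 1.396 m.
Hydraulic radius R = A/P = 0.2398/1.396 = 0.1717 m.
V = (1/n) R^(2/3) √S = (1/0.028) × 0.1717^(2/3) × √0.0068 = 0.9098 m/s. Hydraulic depth D_h = A/T = 0.2398/1.073 = 0.2235 m.
Froude number Fr = V/√(g·D_h) = 0.9098/√(9.81×0.2235) = 0.614, which is less than 1, so the flow is subcritical.

subcritical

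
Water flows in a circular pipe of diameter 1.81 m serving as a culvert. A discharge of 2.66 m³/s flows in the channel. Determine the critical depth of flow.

y_c = 0.796 m

At critical depth, Q² T / (g A³) = 1, i.e. A³/T = Q²/g = 2.66²/9.81 = 0.7213.
Try y = 0.545 m: A³/T = 0.1673 — short.
Try y = 0.796 m: A³/T = 0.7202 — ≈ 0.7213.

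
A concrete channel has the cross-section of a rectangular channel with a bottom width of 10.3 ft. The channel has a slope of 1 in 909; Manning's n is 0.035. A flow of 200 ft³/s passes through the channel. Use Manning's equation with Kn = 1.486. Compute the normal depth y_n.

y_n = 6.75 ft

Manning's equation rearranged: A R^(2/3) = nQ / (1.486·√S) = 0.035 × 200 / (1.486 × √0.0011) = 142.
Trying y = 4.89 ft: A R^(2/3) = 92.98 — short.
Trying y = 6.75 ft: A R^(2/3) = 142.1 — ≈ 142.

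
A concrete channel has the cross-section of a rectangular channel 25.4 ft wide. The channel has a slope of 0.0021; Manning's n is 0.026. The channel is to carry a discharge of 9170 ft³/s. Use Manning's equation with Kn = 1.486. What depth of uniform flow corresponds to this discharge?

y_n = 31.7 ft

Manning's equation rearranged: A R^(2/3) = nQ / (1.486·√S) = 0.026 × 9170 / (1.486 × √0.0021) = 3501.
Try y = 36.6 ft: A R^(2/3) = 4149 — high.
Try y = 28.3 ft: A R^(2/3) = 3056 — low.
Try y = 31.7 ft: A R^(2/3) = 3501 — ≈ 3501.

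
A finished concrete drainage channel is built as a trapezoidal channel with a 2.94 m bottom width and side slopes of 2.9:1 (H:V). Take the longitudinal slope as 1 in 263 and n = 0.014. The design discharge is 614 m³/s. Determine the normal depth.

y_n = 4.67 m

Manning's equation rearranged: A R^(2/3) = nQ / (1·√S) = 0.014 × 614 / (√0.003802) = 139.4.
At y = 3.57 m: A R^(2/3) = 73.06 — low.
At y = 5.32 m: A R^(2/3) = 191.6 — high.
At y = 4.67 m: A R^(2/3) = 139.4 — ≈ 139.4.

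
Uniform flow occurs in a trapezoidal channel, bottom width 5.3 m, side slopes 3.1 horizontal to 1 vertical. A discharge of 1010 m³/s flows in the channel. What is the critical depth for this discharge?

At critical depth, Q² T / (g A³) = 1, i.e. A³/T = Q²/g = 1010²/9.81 = 104000.
Trying y = 7.11 m: A³/T = 148800 — over.
Trying y = 5.19 m: A³/T = 36500 — short.
Trying y = 6.57 m: A³/T = 104200 — matches.

y_c = 6.57 m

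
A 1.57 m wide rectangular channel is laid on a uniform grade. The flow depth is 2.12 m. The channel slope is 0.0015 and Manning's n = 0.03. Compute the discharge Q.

Flow area A = b·y = 1.57 × 2.12 = 3.328 m². Wetted perimeter P = b + 2y = 1.57 + 2×2.12 = 5.81 m.
Hydraulic radius R = A/P = 3.328/5.81 = 0.5729 m.
Manning's equation: Q = (1/n) A R^(2/3) S^(1/2) = (1/0.03) × 3.328 × 0.5729^(2/3) × 0.0015^(1/2) = 2.96 m³/s.

Q = 2.96 m³/s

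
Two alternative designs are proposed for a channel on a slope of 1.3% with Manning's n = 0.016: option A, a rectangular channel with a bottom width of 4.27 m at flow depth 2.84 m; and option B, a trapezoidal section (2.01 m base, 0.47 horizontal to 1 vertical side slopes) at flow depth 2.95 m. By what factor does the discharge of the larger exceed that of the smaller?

1.24

Channel A: Flow area A = b·y = 4.27 × 2.84 = 12.13 m². Wetted perimeter P = b + 2y = 4.27 + 2×2.84 = 9.95 m. Hydraulic radius R = A/P = 12.13/9.95 = 1.219 m. Q_A = (1/0.016)·12.13·1.219^(2/3)·√0.013 = 98.6 m³/s.
Channel B: With bottom width b = 2.01 m and side slope z = 0.47: A = (b + zy)y = (2.01 + 0.47×2.95)×2.95 = 10.02 m²; P = b + 2y√(1+z²) = 2.01 + 2×2.95×1.105 = 8.529 m. Hydraulic radius R = A/P = 10.02/8.529 = 1.175 m. Q_B = (1/0.016)·10.02·1.175^(2/3)·√0.013 = 79.49 m³/s.
The larger discharge is 98.6 m³/s and the smaller is 79.49 m³/s; the ratio is 1.24.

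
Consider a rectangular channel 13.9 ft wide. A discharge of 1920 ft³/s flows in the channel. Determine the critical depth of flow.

y_c = 8.4 ft

For a rectangular channel, critical depth y_c = (q²/g)^(1/3) where q = Q/b = 1920/13.9 = 138.1 ft²/s.
So y_c = (138.1²/32.2)^(1/3) = 8.4 ft.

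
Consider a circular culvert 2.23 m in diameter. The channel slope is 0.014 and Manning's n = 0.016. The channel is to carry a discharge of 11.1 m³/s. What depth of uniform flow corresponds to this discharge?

Manning's equation rearranged: A R^(2/3) = nQ / (1·√S) = 0.016 × 11.1 / (√0.014) = 1.501.
Trying y = 0.845 m: A R^(2/3) = 0.807 — too small.
Trying y = 1.48 m: A R^(2/3) = 2.061 — too large.
Trying y = 1.2 m: A R^(2/3) = 1.495 — ≈ 1.501.

y_n = 1.2 m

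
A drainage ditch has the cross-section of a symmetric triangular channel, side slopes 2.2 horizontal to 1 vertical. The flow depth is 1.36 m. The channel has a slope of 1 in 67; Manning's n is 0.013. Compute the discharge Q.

For a triangular section with side slope z = 2.2: A = zy² = 2.2×1.36² = 4.069 m²; P = 2y√(1+z²) = 2×1.36×2.417 = 6.573 m.
Hydraulic radius R = A/P = 4.069/6.573 = 0.619 m.
Manning's equation: Q = (1/n) A R^(2/3) S^(1/2) = (1/0.013) × 4.069 × 0.619^(2/3) × 0.01493^(1/2) = 27.8 m³/s.

Q = 27.8 m³/s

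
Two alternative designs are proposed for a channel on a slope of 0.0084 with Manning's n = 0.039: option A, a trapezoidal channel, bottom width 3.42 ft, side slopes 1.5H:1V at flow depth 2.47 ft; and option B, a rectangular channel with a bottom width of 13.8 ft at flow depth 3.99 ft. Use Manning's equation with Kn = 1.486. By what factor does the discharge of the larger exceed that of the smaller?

Channel A: With bottom width b = 3.42 ft and side slope z = 1.5: A = (b + zy)y = (3.42 + 1.5×2.47)×2.47 = 17.6 ft²; P = b + 2y√(1+z²) = 3.42 + 2×2.47×1.803 = 12.33 ft. Hydraulic radius R = A/P = 17.6/12.33 = 1.428 ft. Q_A = (1.486/0.039)·17.6·1.428^(2/3)·√0.0084 = 77.93 ft³/s.
Channel B: Flow area A = b·y = 13.8 × 3.99 = 55.06 ft². Wetted perimeter P = b + 2y = 13.8 + 2×3.99 = 21.78 ft. Hydraulic radius R = A/P = 55.06/21.78 = 2.528 ft. Q_B = (1.486/0.039)·55.06·2.528^(2/3)·√0.0084 = 356.8 ft³/s.
The larger discharge is 356.8 ft³/s and the smaller is 77.93 ft³/s; the ratio is 4.58.

4.58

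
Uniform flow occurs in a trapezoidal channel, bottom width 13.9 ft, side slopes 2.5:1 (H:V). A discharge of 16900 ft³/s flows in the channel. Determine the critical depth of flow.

y_c = 17 ft

At critical depth, Q² T / (g A³) = 1, i.e. A³/T = Q²/g = 16900²/32.2 = 8870000.
Trying y = 14 ft: A³/T = 3824000 — low.
Trying y = 17 ft: A³/T = 8912000 — ≈ 8870000.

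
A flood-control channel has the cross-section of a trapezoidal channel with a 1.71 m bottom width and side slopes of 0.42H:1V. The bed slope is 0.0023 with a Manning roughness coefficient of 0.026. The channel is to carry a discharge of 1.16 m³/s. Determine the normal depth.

Manning's equation rearranged: A R^(2/3) = nQ / (1·√S) = 0.026 × 1.16 / (√0.0023) = 0.6289.
At y = 0.483 m: A R^(2/3) = 0.4457 — short.
At y = 0.691 m: A R^(2/3) = 0.7883 — over.
At y = 0.6 m: A R^(2/3) = 0.6293 — matches.

y_n = 0.6 m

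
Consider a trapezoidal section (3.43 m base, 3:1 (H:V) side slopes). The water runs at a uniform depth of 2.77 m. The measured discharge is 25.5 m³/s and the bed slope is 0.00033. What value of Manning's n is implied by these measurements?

With bottom width b = 3.43 m and side slope z = 3: A = (b + zy)y = (3.43 + 3×2.77)×2.77 = 32.52 m²; P = b + 2y√(1+z²) = 3.43 + 2×2.77×3.162 = 20.95 m.
Hydraulic radius R = A/P = 32.52/20.95 = 1.552 m.
Rearranging Manning's equation: n = (1/Q) A R^(2/3) S^(1/2) = (1/25.5) × 32.52 × 1.552^(2/3) × √0.00033 = 0.0311.

n = 0.0311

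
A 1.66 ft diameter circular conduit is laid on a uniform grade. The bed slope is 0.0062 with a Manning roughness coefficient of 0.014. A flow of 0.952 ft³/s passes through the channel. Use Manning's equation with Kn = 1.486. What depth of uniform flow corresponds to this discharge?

Manning's equation rearranged: A R^(2/3) = nQ / (1.486·√S) = 0.014 × 0.952 / (1.486 × √0.0062) = 0.1139.
At y = 0.412 ft: A R^(2/3) = 0.1626 — high.
At y = 0.248 ft: A R^(2/3) = 0.05805 — low.
At y = 0.345 ft: A R^(2/3) = 0.114 — ≈ 0.1139.

y_n = 0.345 ft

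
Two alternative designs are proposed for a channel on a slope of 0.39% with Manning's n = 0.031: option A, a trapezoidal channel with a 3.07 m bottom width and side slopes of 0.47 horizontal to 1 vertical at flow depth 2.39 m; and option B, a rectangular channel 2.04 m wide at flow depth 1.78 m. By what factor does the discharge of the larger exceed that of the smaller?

4.16

Channel A: With bottom width b = 3.07 m and side slope z = 0.47: A = (b + zy)y = (3.07 + 0.47×2.39)×2.39 = 10.02 m²; P = b + 2y√(1+z²) = 3.07 + 2×2.39×1.105 = 8.352 m. Hydraulic radius R = A/P = 10.02/8.352 = 1.2 m. Q_A = (1/0.031)·10.02·1.2^(2/3)·√0.0039 = 22.8 m³/s.
Channel B: Flow area A = b·y = 2.04 × 1.78 = 3.631 m². Wetted perimeter P = b + 2y = 2.04 + 2×1.78 = 5.6 m. Hydraulic radius R = A/P = 3.631/5.6 = 0.6484 m. Q_B = (1/0.031)·3.631·0.6484^(2/3)·√0.0039 = 5.48 m³/s.
The larger discharge is 22.8 m³/s and the smaller is 5.48 m³/s; the ratio is 4.16.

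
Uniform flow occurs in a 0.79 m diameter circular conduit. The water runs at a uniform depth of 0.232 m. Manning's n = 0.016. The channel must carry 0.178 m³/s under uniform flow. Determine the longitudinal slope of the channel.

For a circular section of diameter D = 0.79 m at depth y = 0.232 m, the central angle is θ = 2 arccos(1 − 2y/D) = 2.291 rad. Then A = (D²/8)(θ − sin θ) = 0.1201 m² and P = Dθ/2 = 0.9049 m.
Hydraulic radius R = A/P = 0.1201/0.9049 = 0.1327 m.
From Manning's equation, S = [nQ / (1 A R^(2/3))]² = [0.016 × 0.178 / (1 × 0.1201 × 0.1327^(2/3))]² = 0.00831.

S = 0.00831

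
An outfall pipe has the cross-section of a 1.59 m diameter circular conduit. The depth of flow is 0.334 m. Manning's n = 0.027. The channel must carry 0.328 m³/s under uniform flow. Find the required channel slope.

S = 0.00728

For a circular section of diameter D = 1.59 m at depth y = 0.334 m, the central angle is θ = 2 arccos(1 − 2y/D) = 1.904 rad. Then A = (D²/8)(θ − sin θ) = 0.3032 m² and P = Dθ/2 = 1.514 m.
Hydraulic radius R = A/P = 0.3032/1.514 = 0.2003 m.
From Manning's equation, S = [nQ / (1 A R^(2/3))]² = [0.027 × 0.328 / (1 × 0.3032 × 0.2003^(2/3))]² = 0.00728.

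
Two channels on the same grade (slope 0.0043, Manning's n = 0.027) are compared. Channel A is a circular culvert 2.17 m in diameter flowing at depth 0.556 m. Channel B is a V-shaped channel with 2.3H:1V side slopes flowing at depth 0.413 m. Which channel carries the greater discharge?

channel A

Channel A: For a circular section of diameter D = 2.17 m at depth y = 0.556 m, the central angle is θ = 2 arccos(1 − 2y/D) = 2.123 rad. Then A = (D²/8)(θ − sin θ) = 0.7485 m² and P = Dθ/2 = 2.303 m. Hydraulic radius R = A/P = 0.7485/2.303 = 0.3249 m. Q_A = (1/0.027)·0.7485·0.3249^(2/3)·√0.0043 = 0.8592 m³/s.
Channel B: For a triangular section with side slope z = 2.3: A = zy² = 2.3×0.413² = 0.3923 m²; P = 2y√(1+z²) = 2×0.413×2.508 = 2.072 m. Hydraulic radius R = A/P = 0.3923/2.072 = 0.1894 m. Q_B = (1/0.027)·0.3923·0.1894^(2/3)·√0.0043 = 0.3142 m³/s.
Q_A = 0.8592 m³/s vs Q_B = 0.3142 m³/s, so channel A carries more.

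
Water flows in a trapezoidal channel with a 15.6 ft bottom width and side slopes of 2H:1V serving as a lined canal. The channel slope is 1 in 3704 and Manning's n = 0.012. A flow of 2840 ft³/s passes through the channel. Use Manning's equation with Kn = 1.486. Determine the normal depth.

Manning's equation rearranged: A R^(2/3) = nQ / (1.486·√S) = 0.012 × 2840 / (1.486 × √0.00027) = 1396.
Try y = 12.7 ft: A R^(2/3) = 1940 — too large.
Try y = 8.46 ft: A R^(2/3) = 820.3 — too small.
Try y = 10.9 ft: A R^(2/3) = 1396 — close enough.

y_n = 10.9 ft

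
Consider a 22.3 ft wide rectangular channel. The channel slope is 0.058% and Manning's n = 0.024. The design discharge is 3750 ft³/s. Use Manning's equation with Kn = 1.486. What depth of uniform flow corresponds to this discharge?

y_n = 28.2 ft

Manning's equation rearranged: A R^(2/3) = nQ / (1.486·√S) = 0.024 × 3750 / (1.486 × √0.00058) = 2515.
At y = 24.9 ft: A R^(2/3) = 2165 — short.
At y = 33.3 ft: A R^(2/3) = 3057 — over.
At y = 28.2 ft: A R^(2/3) = 2513 — close enough.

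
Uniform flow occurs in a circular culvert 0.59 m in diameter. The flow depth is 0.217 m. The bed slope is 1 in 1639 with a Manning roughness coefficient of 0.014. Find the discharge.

Q = 0.0389 m³/s

For a circular section of diameter D = 0.59 m at depth y = 0.217 m, the central angle is θ = 2 arccos(1 − 2y/D) = 2.606 rad. Then A = (D²/8)(θ − sin θ) = 0.09122 m² and P = Dθ/2 = 0.7689 m.
Hydraulic radius R = A/P = 0.09122/0.7689 = 0.1186 m.
Manning's equation: Q = (1/n) A R^(2/3) S^(1/2) = (1/0.014) × 0.09122 × 0.1186^(2/3) × 0.0006101^(1/2) = 0.0389 m³/s.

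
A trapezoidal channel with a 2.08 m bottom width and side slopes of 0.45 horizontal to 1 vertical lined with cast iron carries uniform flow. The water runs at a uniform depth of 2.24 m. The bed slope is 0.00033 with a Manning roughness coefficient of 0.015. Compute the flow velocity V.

V = 1.2 m/s

With bottom width b = 2.08 m and side slope z = 0.45: A = (b + zy)y = (2.08 + 0.45×2.24)×2.24 = 6.917 m²; P = b + 2y√(1+z²) = 2.08 + 2×2.24×1.097 = 6.993 m.
Hydraulic radius R = A/P = 6.917/6.993 = 0.9892 m.
From Manning's equation, V = (1/n) R^(2/3) S^(1/2) = (1/0.015) × 0.9892^(2/3) × 0.00033^(1/2) = 1.2 m/s.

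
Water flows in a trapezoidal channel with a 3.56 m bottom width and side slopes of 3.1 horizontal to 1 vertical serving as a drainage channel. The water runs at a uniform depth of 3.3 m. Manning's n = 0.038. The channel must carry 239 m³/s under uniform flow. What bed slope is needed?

With bottom width b = 3.56 m and side slope z = 3.1: A = (b + zy)y = (3.56 + 3.1×3.3)×3.3 = 45.51 m²; P = b + 2y√(1+z²) = 3.56 + 2×3.3×3.257 = 25.06 m.
Hydraulic radius R = A/P = 45.51/25.06 = 1.816 m.
From Manning's equation, S = [nQ / (1 A R^(2/3))]² = [0.038 × 239 / (1 × 45.51 × 1.816^(2/3))]² = 0.018.

S = 0.018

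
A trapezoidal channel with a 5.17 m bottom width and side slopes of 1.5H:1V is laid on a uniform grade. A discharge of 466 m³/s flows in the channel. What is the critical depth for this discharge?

y_c = 5.74 m

At critical depth, Q² T / (g A³) = 1, i.e. A³/T = Q²/g = 466²/9.81 = 22140.
Try y = 6.26 m: A³/T = 31620 — too large.
Try y = 4.81 m: A³/T = 10790 — too small.
Try y = 5.74 m: A³/T = 22100 — close enough.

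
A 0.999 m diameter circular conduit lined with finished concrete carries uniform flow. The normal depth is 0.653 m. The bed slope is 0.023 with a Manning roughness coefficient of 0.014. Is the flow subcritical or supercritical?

For a circular section of diameter D = 0.999 m at depth y = 0.653 m, the central angle is θ = 2 arccos(1 − 2y/D) = 3.766 rad. Then A = (D²/8)(θ − sin θ) = 0.5428 m² and P = Dθ/2 = 1.881 m.
Hydraulic radius R = A/P = 0.5428/1.881 = 0.2885 m.
V = (1/n) R^(2/3) √S = (1/0.014) × 0.2885^(2/3) × √0.023 = 4.73 m/s. Hydraulic depth D_h = A/T = 0.5428/0.9507 = 0.571 m.
Froude number Fr = V/√(g·D_h) = 4.73/√(9.81×0.571) = 2, which is greater than 1, so the flow is supercritical.

supercritical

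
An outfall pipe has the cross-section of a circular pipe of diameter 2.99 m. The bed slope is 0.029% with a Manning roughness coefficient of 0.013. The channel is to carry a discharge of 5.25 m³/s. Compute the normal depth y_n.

Manning's equation rearranged: A R^(2/3) = nQ / (1·√S) = 0.013 × 5.25 / (√0.00029) = 4.008.
Try y = 2.2 m: A R^(2/3) = 5.155 — over.
Try y = 1.83 m: A R^(2/3) = 4.004 — close enough.

y_n = 1.83 m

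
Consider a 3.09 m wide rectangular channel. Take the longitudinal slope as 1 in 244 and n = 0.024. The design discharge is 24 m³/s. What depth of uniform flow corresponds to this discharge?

y_n = 2.9 m

Manning's equation rearranged: A R^(2/3) = nQ / (1·√S) = 0.024 × 24 / (√0.004098) = 8.997.
Try y = 2.14 m: A R^(2/3) = 6.151 — too small.
Try y = 3.63 m: A R^(2/3) = 11.83 — too large.
Try y = 2.9 m: A R^(2/3) = 9.009 — matches.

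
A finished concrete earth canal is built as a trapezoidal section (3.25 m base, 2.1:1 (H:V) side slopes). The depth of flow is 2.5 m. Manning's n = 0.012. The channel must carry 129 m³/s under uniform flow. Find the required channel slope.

With bottom width b = 3.25 m and side slope z = 2.1: A = (b + zy)y = (3.25 + 2.1×2.5)×2.5 = 21.25 m²; P = b + 2y√(1+z²) = 3.25 + 2×2.5×2.326 = 14.88 m.
Hydraulic radius R = A/P = 21.25/14.88 = 1.428 m.
From Manning's equation, S = [nQ / (1 A R^(2/3))]² = [0.012 × 129 / (1 × 21.25 × 1.428^(2/3))]² = 0.0033.

S = 0.0033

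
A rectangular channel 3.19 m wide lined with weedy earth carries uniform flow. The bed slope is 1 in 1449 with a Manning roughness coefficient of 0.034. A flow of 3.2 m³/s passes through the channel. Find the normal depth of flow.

Manning's equation rearranged: A R^(2/3) = nQ / (1·√S) = 0.034 × 3.2 / (√0.0006901) = 4.142.
Try y = 1.78 m: A R^(2/3) = 5.06 — too large.
Try y = 1.06 m: A R^(2/3) = 2.503 — too small.
Try y = 1.53 m: A R^(2/3) = 4.139 — close enough.

y_n = 1.53 m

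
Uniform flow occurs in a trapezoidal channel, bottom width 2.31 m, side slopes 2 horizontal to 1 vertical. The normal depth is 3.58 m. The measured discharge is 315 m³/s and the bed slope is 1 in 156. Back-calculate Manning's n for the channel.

With bottom width b = 2.31 m and side slope z = 2: A = (b + zy)y = (2.31 + 2×3.58)×3.58 = 33.9 m²; P = b + 2y√(1+z²) = 2.31 + 2×3.58×2.236 = 18.32 m.
Hydraulic radius R = A/P = 33.9/18.32 = 1.851 m.
Rearranging Manning's equation: n = (1/Q) A R^(2/3) S^(1/2) = (1/315) × 33.9 × 1.851^(2/3) × √0.00641 = 0.013.

n = 0.013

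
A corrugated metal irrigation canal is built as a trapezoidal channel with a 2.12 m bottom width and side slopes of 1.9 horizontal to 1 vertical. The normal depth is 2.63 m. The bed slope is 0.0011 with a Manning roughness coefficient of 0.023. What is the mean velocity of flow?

With bottom width b = 2.12 m and side slope z = 1.9: A = (b + zy)y = (2.12 + 1.9×2.63)×2.63 = 18.72 m²; P = b + 2y√(1+z²) = 2.12 + 2×2.63×2.147 = 13.41 m.
Hydraulic radius R = A/P = 18.72/13.41 = 1.395 m.
From Manning's equation, V = (1/n) R^(2/3) S^(1/2) = (1/0.023) × 1.395^(2/3) × 0.0011^(1/2) = 1.8 m/s.

V = 1.8 m/s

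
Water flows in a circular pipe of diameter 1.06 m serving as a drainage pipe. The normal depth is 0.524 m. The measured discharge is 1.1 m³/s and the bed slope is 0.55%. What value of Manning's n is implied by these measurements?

n = 0.012

For a circular section of diameter D = 1.06 m at depth y = 0.524 m, the central angle is θ = 2 arccos(1 − 2y/D) = 3.119 rad. Then A = (D²/8)(θ − sin θ) = 0.4349 m² and P = Dθ/2 = 1.653 m.
Hydraulic radius R = A/P = 0.4349/1.653 = 0.2631 m.
Rearranging Manning's equation: n = (1/Q) A R^(2/3) S^(1/2) = (1/1.1) × 0.4349 × 0.2631^(2/3) × √0.0055 = 0.012.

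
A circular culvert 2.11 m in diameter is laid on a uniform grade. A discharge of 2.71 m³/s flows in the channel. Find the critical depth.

y_c = 0.768 m

At critical depth, Q² T / (g A³) = 1, i.e. A³/T = Q²/g = 2.71²/9.81 = 0.7486.
Try y = 0.668 m: A³/T = 0.4374 — low.
Try y = 0.858 m: A³/T = 1.148 — high.
Try y = 0.768 m: A³/T = 0.7497 — ≈ 0.7486.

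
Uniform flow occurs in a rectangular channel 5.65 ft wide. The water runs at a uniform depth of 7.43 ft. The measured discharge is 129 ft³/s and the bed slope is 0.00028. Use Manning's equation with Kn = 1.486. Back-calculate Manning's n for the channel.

n = 0.013

Flow area A = b·y = 5.65 × 7.43 = 41.98 ft². Wetted perimeter P = b + 2y = 5.65 + 2×7.43 = 20.51 ft.
Hydraulic radius R = A/P = 41.98/20.51 = 2.047 ft.
Rearranging Manning's equation: n = (1.486/Q) A R^(2/3) S^(1/2) = (1.486/129) × 41.98 × 2.047^(2/3) × √0.00028 = 0.013.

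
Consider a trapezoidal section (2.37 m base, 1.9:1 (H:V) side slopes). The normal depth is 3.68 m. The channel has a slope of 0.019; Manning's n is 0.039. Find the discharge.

With bottom width b = 2.37 m and side slope z = 1.9: A = (b + zy)y = (2.37 + 1.9×3.68)×3.68 = 34.45 m²; P = b + 2y√(1+z²) = 2.37 + 2×3.68×2.147 = 18.17 m.
Hydraulic radius R = A/P = 34.45/18.17 = 1.896 m.
Manning's equation: Q = (1/n) A R^(2/3) S^(1/2) = (1/0.039) × 34.45 × 1.896^(2/3) × 0.019^(1/2) = 187 m³/s.

Q = 187 m³/s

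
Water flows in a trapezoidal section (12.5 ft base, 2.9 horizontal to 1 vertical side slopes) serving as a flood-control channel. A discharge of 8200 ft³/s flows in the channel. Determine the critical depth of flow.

y_c = 11.8 ft

At critical depth, Q² T / (g A³) = 1, i.e. A³/T = Q²/g = 8200²/32.2 = 2088000.
Trying y = 10.5 ft: A³/T = 1250000 — low.
Trying y = 15.1 ft: A³/T = 6136000 — high.
Trying y = 11.8 ft: A³/T = 2070000 — close enough.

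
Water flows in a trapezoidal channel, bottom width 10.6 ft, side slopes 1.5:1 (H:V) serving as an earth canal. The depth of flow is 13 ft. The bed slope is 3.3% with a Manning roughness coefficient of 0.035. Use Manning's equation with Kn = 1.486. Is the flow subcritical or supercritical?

With bottom width b = 10.6 ft and side slope z = 1.5: A = (b + zy)y = (10.6 + 1.5×13)×13 = 391.3 ft²; P = b + 2y√(1+z²) = 10.6 + 2×13×1.803 = 57.47 ft.
Hydraulic radius R = A/P = 391.3/57.47 = 6.809 ft.
V = (1.486/n) R^(2/3) √S = (1.486/0.035) × 6.809^(2/3) × √0.033 = 27.71 ft/s. Hydraulic depth D_h = A/T = 391.3/49.6 = 7.889 ft.
Froude number Fr = V/√(g·D_h) = 27.71/√(32.2×7.889) = 1.74, which is greater than 1, so the flow is supercritical.

supercritical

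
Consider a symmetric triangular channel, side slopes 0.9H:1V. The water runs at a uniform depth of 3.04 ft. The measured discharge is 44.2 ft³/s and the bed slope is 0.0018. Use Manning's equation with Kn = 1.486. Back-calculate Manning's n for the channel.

n = 0.012

For a triangular section with side slope z = 0.9: A = zy² = 0.9×3.04² = 8.317 ft²; P = 2y√(1+z²) = 2×3.04×1.345 = 8.18 ft.
Hydraulic radius R = A/P = 8.317/8.18 = 1.017 ft.
Rearranging Manning's equation: n = (1.486/Q) A R^(2/3) S^(1/2) = (1.486/44.2) × 8.317 × 1.017^(2/3) × √0.0018 = 0.012.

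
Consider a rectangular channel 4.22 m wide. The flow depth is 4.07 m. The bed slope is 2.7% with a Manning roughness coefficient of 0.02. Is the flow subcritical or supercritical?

Flow area A = b·y = 4.22 × 4.07 = 17.18 m². Wetted perimeter P = b + 2y = 4.22 + 2×4.07 = 12.36 m.
Hydraulic radius R = A/P = 17.18/12.36 = 1.39 m.
V = (1/n) R^(2/3) √S = (1/0.02) × 1.39^(2/3) × √0.027 = 10.23 m/s. Hydraulic depth D_h = A/T = 17.18/4.22 = 4.07 m.
Froude number Fr = V/√(g·D_h) = 10.23/√(9.81×4.07) = 1.62, which is greater than 1, so the flow is supercritical.

supercritical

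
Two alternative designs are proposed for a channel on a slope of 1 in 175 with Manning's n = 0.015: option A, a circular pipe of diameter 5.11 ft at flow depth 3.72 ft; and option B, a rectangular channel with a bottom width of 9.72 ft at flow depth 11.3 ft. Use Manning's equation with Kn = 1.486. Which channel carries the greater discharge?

channel B

Channel A: For a circular section of diameter D = 5.11 ft at depth y = 3.72 ft, the central angle is θ = 2 arccos(1 − 2y/D) = 4.089 rad. Then A = (D²/8)(θ − sin θ) = 15.99 ft² and P = Dθ/2 = 10.45 ft. Hydraulic radius R = A/P = 15.99/10.45 = 1.531 ft. Q_A = (1.486/0.015)·15.99·1.531^(2/3)·√0.005714 = 159.1 ft³/s.
Channel B: Flow area A = b·y = 9.72 × 11.3 = 109.8 ft². Wetted perimeter P = b + 2y = 9.72 + 2×11.3 = 32.32 ft. Hydraulic radius R = A/P = 109.8/32.32 = 3.398 ft. Q_B = (1.486/0.015)·109.8·3.398^(2/3)·√0.005714 = 1859 ft³/s.
Q_A = 159.1 ft³/s vs Q_B = 1859 ft³/s, so channel B carries more.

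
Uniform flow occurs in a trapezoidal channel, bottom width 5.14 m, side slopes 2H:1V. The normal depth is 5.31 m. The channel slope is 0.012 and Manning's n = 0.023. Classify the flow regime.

With bottom width b = 5.14 m and side slope z = 2: A = (b + zy)y = (5.14 + 2×5.31)×5.31 = 83.69 m²; P = b + 2y√(1+z²) = 5.14 + 2×5.31×2.236 = 28.89 m.
Hydraulic radius R = A/P = 83.69/28.89 = 2.897 m.
V = (1/n) R^(2/3) √S = (1/0.023) × 2.897^(2/3) × √0.012 = 9.679 m/s. Hydraulic depth D_h = A/T = 83.69/26.38 = 3.172 m.
Froude number Fr = V/√(g·D_h) = 9.679/√(9.81×3.172) = 1.74, which is greater than 1, so the flow is supercritical.

supercritical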